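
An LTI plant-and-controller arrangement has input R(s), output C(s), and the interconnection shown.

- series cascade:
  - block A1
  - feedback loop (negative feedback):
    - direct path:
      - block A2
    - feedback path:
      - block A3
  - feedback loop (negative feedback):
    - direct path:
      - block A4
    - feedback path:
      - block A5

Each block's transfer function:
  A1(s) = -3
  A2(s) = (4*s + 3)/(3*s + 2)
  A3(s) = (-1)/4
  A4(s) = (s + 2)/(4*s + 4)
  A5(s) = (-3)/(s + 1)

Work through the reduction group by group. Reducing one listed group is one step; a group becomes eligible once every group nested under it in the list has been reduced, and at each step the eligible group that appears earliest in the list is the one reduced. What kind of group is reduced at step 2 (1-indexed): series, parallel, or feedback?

Reducing step by step:

[1] close the feedback loop around A2, A3
[2] collapse the loop (A4 forward, A5 return)
[3] series reduction of A1, [A2/(1+A2*A3)], [A4/(1+A4*A5)]
At step 2 the group reduced is feedback.

Answer: feedback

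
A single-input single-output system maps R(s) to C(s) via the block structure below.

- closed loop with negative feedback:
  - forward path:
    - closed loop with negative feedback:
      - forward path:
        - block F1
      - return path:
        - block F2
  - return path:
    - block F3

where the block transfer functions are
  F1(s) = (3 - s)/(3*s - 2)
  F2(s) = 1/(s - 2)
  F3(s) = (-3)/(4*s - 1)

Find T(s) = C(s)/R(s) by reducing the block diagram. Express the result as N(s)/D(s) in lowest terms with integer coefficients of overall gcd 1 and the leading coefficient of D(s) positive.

The answer is (-4*s^3 + 21*s^2 - 29*s + 6)/(12*s^3 - 36*s^2 + 22*s + 11).

Reasoning:
[1] apply the feedback formula to F1, F2: (-s^2 + 5*s - 6)/(3*s^2 - 9*s + 7)
[2] close the feedback loop around [F1/(1+F1*F2)], F3 - this is the overall T(s), already in the required normalized form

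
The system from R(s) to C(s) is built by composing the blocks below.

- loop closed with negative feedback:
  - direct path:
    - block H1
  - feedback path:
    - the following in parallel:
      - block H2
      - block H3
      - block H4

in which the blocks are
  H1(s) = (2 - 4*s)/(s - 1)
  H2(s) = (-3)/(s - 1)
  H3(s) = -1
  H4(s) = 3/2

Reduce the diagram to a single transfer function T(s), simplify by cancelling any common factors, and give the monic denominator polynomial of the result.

1. combine H2, H3, H4 in parallel: (s - 7)/(2*s - 2)
2. collapse the loop (H1 forward, (H2+H3+H4) return): (4*s^2 - 6*s + 2)/(s^2 - 13*s + 6)
That last expression is T(s), already simplified, and its denominator is already monic.

Answer: s^2 - 13*s + 6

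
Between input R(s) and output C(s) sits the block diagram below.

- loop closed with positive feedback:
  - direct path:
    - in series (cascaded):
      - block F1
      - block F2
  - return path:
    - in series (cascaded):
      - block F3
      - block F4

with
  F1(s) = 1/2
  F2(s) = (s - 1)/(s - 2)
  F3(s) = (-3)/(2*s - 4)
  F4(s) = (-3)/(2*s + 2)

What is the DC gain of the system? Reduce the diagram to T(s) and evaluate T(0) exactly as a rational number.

Reducing step by step:

Step 1. series reduction of F1, F2: (s - 1)/(2*s - 4)
Step 2. series reduction of F3, F4: 9/(4*s^2 - 4*s - 8)
Step 3. close the feedback loop around (F1*F2), (F3*F4): (4*s^3 - 8*s^2 - 4*s + 8)/(8*s^3 - 24*s^2 - 9*s + 41)
DC gain: substitute s = 0 into T(s) from step 3: T(0) = 8/41.

Answer: 8/41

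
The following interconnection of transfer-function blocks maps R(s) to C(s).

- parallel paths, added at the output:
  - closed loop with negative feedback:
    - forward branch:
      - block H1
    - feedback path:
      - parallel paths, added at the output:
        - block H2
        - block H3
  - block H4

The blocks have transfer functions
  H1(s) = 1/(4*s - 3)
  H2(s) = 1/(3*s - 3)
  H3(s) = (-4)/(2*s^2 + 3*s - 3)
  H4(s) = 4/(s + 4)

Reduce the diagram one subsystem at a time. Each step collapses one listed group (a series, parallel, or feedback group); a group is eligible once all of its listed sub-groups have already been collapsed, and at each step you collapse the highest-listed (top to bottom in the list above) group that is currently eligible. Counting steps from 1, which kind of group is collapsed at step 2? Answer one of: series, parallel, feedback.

Step 1. combine H2, H3 in parallel
Step 2. close the feedback loop around H1, (H2+H3)
Step 3. sum the parallel branches [H1/(1+H1*(H2+H3))], H4
Step 2: feedback.

Hence the answer: feedback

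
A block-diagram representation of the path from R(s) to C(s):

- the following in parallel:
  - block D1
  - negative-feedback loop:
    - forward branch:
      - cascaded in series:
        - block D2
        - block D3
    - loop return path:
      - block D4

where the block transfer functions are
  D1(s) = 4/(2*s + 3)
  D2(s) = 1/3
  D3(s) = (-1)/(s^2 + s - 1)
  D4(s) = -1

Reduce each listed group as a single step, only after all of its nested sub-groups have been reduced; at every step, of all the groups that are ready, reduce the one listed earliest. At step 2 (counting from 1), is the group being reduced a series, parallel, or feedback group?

[1] series reduction of D2, D3
[2] collapse the loop ((D2*D3) forward, D4 return)
[3] sum the parallel branches D1, [(D2*D3)/(1+(D2*D3)*D4)]
Step 2: feedback.

Final answer: feedback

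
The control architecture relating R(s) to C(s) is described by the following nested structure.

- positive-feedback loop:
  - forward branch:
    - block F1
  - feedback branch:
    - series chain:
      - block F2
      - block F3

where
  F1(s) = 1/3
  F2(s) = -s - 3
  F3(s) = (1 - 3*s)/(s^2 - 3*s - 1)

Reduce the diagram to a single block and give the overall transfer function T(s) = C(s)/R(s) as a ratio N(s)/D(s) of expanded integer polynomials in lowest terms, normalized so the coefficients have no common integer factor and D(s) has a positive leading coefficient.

[1] cascade F2, F3; result (3*s^2 + 8*s - 3)/(s^2 - 3*s - 1)
[2] close the feedback loop around F1, (F2*F3); the result is T(s) itself (integer coefficients, no common factor, positive leading denominator coefficient)

Final answer: (-s^2 + 3*s + 1)/(17*s)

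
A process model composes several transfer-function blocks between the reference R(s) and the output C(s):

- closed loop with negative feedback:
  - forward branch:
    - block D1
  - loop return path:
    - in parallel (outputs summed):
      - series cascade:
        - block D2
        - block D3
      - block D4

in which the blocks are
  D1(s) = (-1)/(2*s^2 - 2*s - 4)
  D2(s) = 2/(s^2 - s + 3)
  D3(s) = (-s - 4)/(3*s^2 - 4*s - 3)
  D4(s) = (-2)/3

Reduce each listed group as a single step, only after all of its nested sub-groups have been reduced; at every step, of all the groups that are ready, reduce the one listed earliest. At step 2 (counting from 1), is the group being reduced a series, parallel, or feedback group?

The answer is parallel.

Reasoning:
(1) series reduction of D2, D3
(2) parallel reduction of (D2*D3), D4
(3) apply the feedback formula to D1, ((D2*D3)+D4)
So the answer for step 2 is parallel.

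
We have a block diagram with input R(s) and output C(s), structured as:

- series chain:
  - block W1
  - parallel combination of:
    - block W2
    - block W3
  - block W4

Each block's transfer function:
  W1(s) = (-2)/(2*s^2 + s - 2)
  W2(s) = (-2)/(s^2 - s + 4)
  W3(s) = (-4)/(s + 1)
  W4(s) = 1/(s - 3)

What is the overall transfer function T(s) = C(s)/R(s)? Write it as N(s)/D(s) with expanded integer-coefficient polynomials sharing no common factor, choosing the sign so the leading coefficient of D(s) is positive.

Step 1: add W2, W3 (parallel); result (-4*s^2 + 2*s - 18)/(s^3 + 3*s + 4)
Step 2: cascade W1, (W2+W3), W4, which is the overall transfer function T(s) = C(s)/R(s) in lowest terms

Answer: (8*s^2 - 4*s + 36)/(2*s^6 - 5*s^5 + s^4 - s^3 - 35*s^2 - 2*s + 24)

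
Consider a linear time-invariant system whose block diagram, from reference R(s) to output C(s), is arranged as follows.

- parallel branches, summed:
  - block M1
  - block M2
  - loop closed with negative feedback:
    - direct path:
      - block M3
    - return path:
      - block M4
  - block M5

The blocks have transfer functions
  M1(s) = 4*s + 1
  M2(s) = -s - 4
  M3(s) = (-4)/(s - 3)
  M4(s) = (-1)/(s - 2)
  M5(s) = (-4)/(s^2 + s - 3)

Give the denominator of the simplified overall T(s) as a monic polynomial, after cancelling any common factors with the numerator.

(1) collapse the loop (M3 forward, M4 return): (8 - 4*s)/(s^2 - 5*s + 10)
(2) combine M1, M2, [M3/(1+M3*M4)], M5 in parallel: (3*s^5 - 15*s^4 + 14*s^3 + 69*s^2 - 125*s + 26)/(s^4 - 4*s^3 + 2*s^2 + 25*s - 30)
That last expression is T(s), already simplified, and its denominator is already monic.

Answer: s^4 - 4*s^3 + 2*s^2 + 25*s - 30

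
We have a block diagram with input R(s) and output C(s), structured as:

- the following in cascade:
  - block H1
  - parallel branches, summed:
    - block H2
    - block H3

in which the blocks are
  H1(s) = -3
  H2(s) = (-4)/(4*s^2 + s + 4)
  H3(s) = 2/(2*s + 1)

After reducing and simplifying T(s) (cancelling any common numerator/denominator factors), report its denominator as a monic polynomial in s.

(1) reduce the parallel group H2, H3, giving (8*s^2 - 6*s + 4)/(8*s^3 + 6*s^2 + 9*s + 4)
(2) cascade H1, (H2+H3), giving (-24*s^2 + 18*s - 12)/(8*s^3 + 6*s^2 + 9*s + 4)
The result of step 2 is T(s) in lowest terms. Its denominator has leading coefficient 8; dividing the denominator through by 8 makes it monic.

Final answer: s^3 + 3*s^2/4 + 9*s/8 + 1/2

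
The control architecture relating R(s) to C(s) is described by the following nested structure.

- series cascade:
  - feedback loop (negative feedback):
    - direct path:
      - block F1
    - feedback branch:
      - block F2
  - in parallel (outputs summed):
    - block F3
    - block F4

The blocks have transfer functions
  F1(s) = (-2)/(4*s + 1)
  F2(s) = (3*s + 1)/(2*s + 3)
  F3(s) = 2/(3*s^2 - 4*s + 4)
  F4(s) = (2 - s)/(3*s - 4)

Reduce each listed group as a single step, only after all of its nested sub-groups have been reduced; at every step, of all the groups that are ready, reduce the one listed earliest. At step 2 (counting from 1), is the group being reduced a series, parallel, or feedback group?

[1] reduce the feedback loop with forward F1 and return F2
[2] parallel reduction of F3, F4
[3] reduce the series chain [F1/(1+F1*F2)], (F3+F4)
So the answer for step 2 is parallel.

Answer: parallel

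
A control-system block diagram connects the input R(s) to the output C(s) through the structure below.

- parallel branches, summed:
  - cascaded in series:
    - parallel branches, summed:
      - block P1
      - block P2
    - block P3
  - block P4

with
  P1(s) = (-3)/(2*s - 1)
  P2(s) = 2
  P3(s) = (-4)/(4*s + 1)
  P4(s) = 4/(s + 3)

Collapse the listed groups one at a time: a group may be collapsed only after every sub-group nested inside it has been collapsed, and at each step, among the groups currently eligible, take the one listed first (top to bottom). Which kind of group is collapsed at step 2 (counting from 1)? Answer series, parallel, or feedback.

Reducing step by step:

(1) sum the parallel branches P1, P2
(2) reduce the series chain (P1+P2), P3
(3) sum the parallel branches ((P1+P2)*P3), P4
At step 2 the group reduced is series.

Answer: series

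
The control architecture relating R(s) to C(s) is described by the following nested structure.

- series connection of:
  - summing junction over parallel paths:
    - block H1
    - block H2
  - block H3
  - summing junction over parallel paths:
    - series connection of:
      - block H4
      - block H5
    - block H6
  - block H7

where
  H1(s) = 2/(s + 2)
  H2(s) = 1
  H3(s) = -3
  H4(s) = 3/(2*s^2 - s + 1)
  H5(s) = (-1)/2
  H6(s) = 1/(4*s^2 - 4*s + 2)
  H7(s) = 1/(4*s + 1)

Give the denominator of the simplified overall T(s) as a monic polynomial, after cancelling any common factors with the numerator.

[1] combine H1, H2 in parallel gives (s + 4)/(s + 2)
[2] cascade H4, H5 gives (-3)/(4*s^2 - 2*s + 2)
[3] reduce the parallel group (H4*H5), H6 gives (-4*s^2 + 5*s - 2)/(8*s^4 - 12*s^3 + 12*s^2 - 6*s + 2)
[4] reduce the series chain (H1+H2), H3, ((H4*H5)+H6), H7 gives (12*s^3 + 33*s^2 - 54*s + 24)/(32*s^6 + 24*s^5 - 44*s^4 + 60*s^3 - 22*s^2 + 6*s + 4)
T(s) is the step-4 result (common factors already cancelled). Leading coefficient of the denominator: 32. Divide through by 32 for the monic polynomial.

Answer: s^6 + 3*s^5/4 - 11*s^4/8 + 15*s^3/8 - 11*s^2/16 + 3*s/16 + 1/8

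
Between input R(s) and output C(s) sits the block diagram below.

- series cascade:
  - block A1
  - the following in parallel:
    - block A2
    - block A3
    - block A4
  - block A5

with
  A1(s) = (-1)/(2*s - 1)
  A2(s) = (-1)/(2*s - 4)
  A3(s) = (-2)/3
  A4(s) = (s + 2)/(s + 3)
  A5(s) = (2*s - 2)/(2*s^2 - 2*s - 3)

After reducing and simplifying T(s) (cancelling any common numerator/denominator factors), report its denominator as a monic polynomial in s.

Reducing step by step:

Step 1: sum the parallel branches A2, A3, A4, giving (2*s^2 - 7*s - 9)/(6*s^2 + 6*s - 36)
Step 2: combine A1, (A2+A3+A4), A5 in series, giving (-2*s^3 + 9*s^2 + 2*s - 9)/(12*s^5 - 6*s^4 - 102*s^3 + 105*s^2 + 81*s - 54)
No further cancellation is possible in the step-2 result, so that is T(s). Its denominator becomes monic after dividing by the leading coefficient 12.

Answer: s^5 - s^4/2 - 17*s^3/2 + 35*s^2/4 + 27*s/4 - 9/2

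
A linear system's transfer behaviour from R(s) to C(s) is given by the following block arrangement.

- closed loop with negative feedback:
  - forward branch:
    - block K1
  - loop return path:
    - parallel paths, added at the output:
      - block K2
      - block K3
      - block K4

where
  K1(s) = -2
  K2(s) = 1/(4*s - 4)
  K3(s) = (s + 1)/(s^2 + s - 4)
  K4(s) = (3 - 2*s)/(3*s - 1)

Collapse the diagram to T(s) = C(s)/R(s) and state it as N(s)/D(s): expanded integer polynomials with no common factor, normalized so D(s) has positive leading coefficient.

[1] sum the parallel branches K2, K3, K4 = (-8*s^4 + 27*s^3 + 38*s^2 - 117*s + 56)/(12*s^4 - 4*s^3 - 60*s^2 + 68*s - 16)
[2] reduce the feedback loop with forward K1 and return (K2+K3+K4) - this is the overall T(s), already in the required normalized form

Answer: (-12*s^4 + 4*s^3 + 60*s^2 - 68*s + 16)/(14*s^4 - 29*s^3 - 68*s^2 + 151*s - 64)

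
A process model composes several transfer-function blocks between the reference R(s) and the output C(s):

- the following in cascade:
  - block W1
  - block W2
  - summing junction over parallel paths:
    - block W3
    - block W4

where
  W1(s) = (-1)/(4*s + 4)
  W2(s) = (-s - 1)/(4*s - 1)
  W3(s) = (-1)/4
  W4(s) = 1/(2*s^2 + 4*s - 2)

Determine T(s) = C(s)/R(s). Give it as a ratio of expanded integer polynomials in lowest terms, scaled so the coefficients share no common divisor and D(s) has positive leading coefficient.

(1) combine W3, W4 in parallel: (-s^2 - 2*s + 3)/(4*s^2 + 8*s - 4)
(2) reduce the series chain W1, W2, (W3+W4), which is the overall transfer function T(s) = C(s)/R(s) in lowest terms

Answer: (-s^2 - 2*s + 3)/(64*s^3 + 112*s^2 - 96*s + 16)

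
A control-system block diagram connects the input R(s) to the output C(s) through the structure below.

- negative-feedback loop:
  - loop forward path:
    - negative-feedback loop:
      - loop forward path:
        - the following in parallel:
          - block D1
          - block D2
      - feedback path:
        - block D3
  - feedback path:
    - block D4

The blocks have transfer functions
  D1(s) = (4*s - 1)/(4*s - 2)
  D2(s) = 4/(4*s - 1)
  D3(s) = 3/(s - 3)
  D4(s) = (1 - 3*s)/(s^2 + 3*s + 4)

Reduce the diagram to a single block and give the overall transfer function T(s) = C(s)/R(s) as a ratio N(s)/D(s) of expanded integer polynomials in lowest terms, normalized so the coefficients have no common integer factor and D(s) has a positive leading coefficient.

The answer is (16*s^5 + 8*s^4 - 87*s^3 - 232*s^2 - 61*s + 84)/(16*s^5 - 12*s^4 + 226*s^3 + 164*s^2 + 73*s - 87).

Reasoning:
1. add D1, D2 (parallel), giving (16*s^2 + 8*s - 7)/(16*s^2 - 12*s + 2)
2. reduce the feedback loop with forward (D1+D2) and return D3, giving (16*s^3 - 40*s^2 - 31*s + 21)/(16*s^3 - 12*s^2 + 62*s - 27)
3. reduce the feedback loop with forward [(D1+D2)/(1+(D1+D2)*D3)] and return D4, giving the overall T(s)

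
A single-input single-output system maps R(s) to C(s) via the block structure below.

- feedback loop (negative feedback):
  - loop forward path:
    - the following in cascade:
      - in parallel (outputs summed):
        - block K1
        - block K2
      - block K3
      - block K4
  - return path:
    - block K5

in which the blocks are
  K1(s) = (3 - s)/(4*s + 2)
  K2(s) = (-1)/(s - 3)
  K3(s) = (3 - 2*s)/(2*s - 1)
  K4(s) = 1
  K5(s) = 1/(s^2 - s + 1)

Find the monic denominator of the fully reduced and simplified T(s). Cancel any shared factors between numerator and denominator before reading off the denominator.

1. sum the parallel branches K1, K2 = (-s^2 + 2*s - 11)/(4*s^2 - 10*s - 6)
2. reduce the series chain (K1+K2), K3, K4 = (2*s^3 - 7*s^2 + 28*s - 33)/(8*s^3 - 24*s^2 - 2*s + 6)
3. reduce the feedback loop with forward ((K1+K2)*K3*K4) and return K5 = (2*s^5 - 9*s^4 + 37*s^3 - 68*s^2 + 61*s - 33)/(8*s^5 - 32*s^4 + 32*s^3 - 23*s^2 + 20*s - 27)
T(s) is the step-3 result (common factors already cancelled). Leading coefficient of the denominator: 8. Divide through by 8 for the monic polynomial.

Therefore the answer is s^5 - 4*s^4 + 4*s^3 - 23*s^2/8 + 5*s/2 - 27/8.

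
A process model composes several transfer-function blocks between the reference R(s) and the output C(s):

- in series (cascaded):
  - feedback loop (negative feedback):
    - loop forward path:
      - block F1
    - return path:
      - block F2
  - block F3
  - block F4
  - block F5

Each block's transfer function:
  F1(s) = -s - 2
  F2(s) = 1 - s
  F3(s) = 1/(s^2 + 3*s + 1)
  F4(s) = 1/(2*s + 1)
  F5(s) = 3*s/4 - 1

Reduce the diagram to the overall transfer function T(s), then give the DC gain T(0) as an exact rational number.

First reduce the diagram to T(s).

1. reduce the feedback loop with forward F1 and return F2 = (-s - 2)/(s^2 + s - 1)
2. reduce the series chain [F1/(1+F1*F2)], F3, F4, F5 = (-3*s^2 - 2*s + 8)/(8*s^5 + 36*s^4 + 40*s^3 - 4*s^2 - 16*s - 4)
Evaluating the step-2 result (the overall T(s)) at s = 0 gives T(0) = 8/(-4) = -2.

Answer: -2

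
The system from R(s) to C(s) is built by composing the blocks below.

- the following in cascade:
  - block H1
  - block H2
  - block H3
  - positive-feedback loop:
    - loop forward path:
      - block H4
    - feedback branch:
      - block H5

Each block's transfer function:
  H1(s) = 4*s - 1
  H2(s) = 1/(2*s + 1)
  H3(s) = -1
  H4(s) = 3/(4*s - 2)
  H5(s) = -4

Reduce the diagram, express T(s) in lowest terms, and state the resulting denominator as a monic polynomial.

1. reduce the feedback loop with forward H4 and return H5; result 3/(4*s + 10)
2. cascade H1, H2, H3, [H4/(1-H4*H5)]; result (3 - 12*s)/(8*s^2 + 24*s + 10)
That last expression is T(s), already simplified. Scaling its denominator by 1/8 (the reciprocal of the leading coefficient) yields the monic denominator.

Final answer: s^2 + 3*s + 5/4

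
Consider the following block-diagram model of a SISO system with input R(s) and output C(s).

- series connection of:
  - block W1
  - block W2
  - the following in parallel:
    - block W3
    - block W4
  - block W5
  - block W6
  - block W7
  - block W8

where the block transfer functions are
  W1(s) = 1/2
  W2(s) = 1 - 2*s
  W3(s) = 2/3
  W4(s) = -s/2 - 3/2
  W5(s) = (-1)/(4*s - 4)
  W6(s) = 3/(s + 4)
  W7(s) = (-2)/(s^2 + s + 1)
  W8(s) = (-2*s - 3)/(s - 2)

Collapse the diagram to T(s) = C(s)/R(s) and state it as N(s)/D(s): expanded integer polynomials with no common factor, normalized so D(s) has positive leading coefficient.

(1) sum the parallel branches W3, W4, giving -s/2 - 5/6
(2) multiply W1, W2, (W3+W4), W5, W6, W7, W8 (series), which is the overall transfer function T(s) = C(s)/R(s) in lowest terms

Therefore the answer is (-12*s^3 - 32*s^2 - 11*s + 15)/(8*s^5 + 16*s^4 - 64*s^3 - 8*s^2 - 16*s + 64).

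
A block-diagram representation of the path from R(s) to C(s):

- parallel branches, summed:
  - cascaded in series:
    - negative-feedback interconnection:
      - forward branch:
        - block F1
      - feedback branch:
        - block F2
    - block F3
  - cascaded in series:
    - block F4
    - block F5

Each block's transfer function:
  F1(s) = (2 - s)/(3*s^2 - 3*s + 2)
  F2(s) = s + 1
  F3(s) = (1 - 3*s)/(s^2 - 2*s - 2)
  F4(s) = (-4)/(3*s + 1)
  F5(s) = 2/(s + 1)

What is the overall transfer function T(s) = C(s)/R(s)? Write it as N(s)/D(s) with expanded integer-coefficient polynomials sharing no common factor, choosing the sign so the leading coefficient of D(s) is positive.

1. feedback reduction of F1, F2: (2 - s)/(2*s^2 - 2*s + 4)
2. series reduction of [F1/(1+F1*F2)], F3: (3*s^2 - 7*s + 2)/(2*s^4 - 6*s^3 + 4*s^2 - 4*s - 8)
3. multiply F4, F5 (series): (-8)/(3*s^2 + 4*s + 1)
4. parallel reduction of ([F1/(1+F1*F2)]*F3), (F4*F5): this yields T(s), and no further normalization is needed

Therefore the answer is (-7*s^4 + 39*s^3 - 51*s^2 + 33*s + 66)/(6*s^6 - 10*s^5 - 10*s^4 - 2*s^3 - 36*s^2 - 36*s - 8).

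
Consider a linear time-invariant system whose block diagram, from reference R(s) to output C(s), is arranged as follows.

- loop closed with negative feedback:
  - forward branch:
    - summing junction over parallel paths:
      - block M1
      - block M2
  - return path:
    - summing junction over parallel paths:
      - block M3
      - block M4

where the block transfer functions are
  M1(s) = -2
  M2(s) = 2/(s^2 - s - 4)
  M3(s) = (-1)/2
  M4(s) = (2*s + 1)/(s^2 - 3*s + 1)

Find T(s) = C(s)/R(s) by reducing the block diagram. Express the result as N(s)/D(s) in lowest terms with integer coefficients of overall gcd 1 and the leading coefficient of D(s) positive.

(1) combine M1, M2 in parallel = (-2*s^2 + 2*s + 10)/(s^2 - s - 4)
(2) sum the parallel branches M3, M4 = (-s^2 + 7*s + 1)/(2*s^2 - 6*s + 2)
(3) close the feedback loop around (M1+M2), (M3+M4): this yields T(s), and no further normalization is needed

Final answer: (-2*s^4 + 8*s^3 + 2*s^2 - 28*s + 10)/(2*s^4 - 12*s^3 + s^2 + 47*s + 1)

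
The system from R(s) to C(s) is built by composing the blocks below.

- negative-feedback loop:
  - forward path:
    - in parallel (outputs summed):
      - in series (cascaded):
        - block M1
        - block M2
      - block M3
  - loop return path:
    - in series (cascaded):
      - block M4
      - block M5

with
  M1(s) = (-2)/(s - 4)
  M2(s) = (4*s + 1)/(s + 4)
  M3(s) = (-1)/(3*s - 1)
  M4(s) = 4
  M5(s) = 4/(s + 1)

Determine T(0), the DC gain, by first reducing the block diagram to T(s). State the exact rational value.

1. combine M1, M2 in series: (-8*s - 2)/(s^2 - 16)
2. reduce the parallel group (M1*M2), M3: (-25*s^2 + 2*s + 18)/(3*s^3 - s^2 - 48*s + 16)
3. reduce the series chain M4, M5: 16/(s + 1)
4. close the feedback loop around ((M1*M2)+M3), (M4*M5): (-25*s^3 - 23*s^2 + 20*s + 18)/(3*s^4 + 2*s^3 - 449*s^2 + 304)
That last expression is T(s); at s = 0 only the constant terms survive, so T(0) = 18/304 = 9/152.

Answer: 9/152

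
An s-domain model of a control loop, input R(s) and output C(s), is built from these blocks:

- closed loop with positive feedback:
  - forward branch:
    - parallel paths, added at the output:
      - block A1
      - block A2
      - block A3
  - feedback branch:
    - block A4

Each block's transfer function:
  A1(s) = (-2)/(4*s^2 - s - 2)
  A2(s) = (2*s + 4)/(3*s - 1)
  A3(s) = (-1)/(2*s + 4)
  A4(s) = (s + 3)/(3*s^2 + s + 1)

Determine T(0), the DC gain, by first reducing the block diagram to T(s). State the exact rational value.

Step 1. sum the parallel branches A1, A2, A3, giving (16*s^4 + 48*s^3 + 35*s^2 - 63*s - 26)/(24*s^4 + 34*s^3 - 38*s^2 - 16*s + 8)
Step 2. apply the feedback formula to (A1+A2+A3), A4, giving (48*s^6 + 160*s^5 + 169*s^4 - 106*s^3 - 106*s^2 - 89*s - 26)/(72*s^6 + 110*s^5 - 152*s^4 - 231*s^3 - 72*s^2 + 207*s + 86)
Evaluating the step-2 result (the overall T(s)) at s = 0 gives T(0) = -26/86 = -13/43.

Answer: -13/43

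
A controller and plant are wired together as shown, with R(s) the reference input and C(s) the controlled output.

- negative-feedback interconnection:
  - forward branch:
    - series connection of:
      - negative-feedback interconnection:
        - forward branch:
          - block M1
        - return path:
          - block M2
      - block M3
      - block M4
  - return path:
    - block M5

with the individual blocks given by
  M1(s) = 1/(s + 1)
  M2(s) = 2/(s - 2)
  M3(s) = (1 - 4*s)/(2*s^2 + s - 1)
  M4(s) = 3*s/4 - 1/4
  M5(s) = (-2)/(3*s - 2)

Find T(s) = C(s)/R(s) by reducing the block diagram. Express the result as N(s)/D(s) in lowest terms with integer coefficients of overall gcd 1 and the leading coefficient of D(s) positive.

The answer is (-36*s^4 + 117*s^3 - 107*s^2 + 36*s - 4)/(24*s^5 - 28*s^4 + 8*s^3 - 34*s^2 + 22*s - 4).

Reasoning:
Step 1. collapse the loop (M1 forward, M2 return); result (s - 2)/(s^2 - s)
Step 2. combine [M1/(1+M1*M2)], M3, M4 in series; result (-12*s^3 + 31*s^2 - 15*s + 2)/(8*s^4 - 4*s^3 - 8*s^2 + 4*s)
Step 3. apply the feedback formula to ([M1/(1+M1*M2)]*M3*M4), M5: this yields T(s), and no further normalization is needed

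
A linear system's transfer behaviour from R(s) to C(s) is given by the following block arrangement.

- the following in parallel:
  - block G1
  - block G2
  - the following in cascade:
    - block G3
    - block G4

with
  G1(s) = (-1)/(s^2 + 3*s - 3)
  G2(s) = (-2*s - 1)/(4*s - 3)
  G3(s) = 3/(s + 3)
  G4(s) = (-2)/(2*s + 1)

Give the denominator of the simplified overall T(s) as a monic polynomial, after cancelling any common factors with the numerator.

Reducing step by step:

Step 1. series reduction of G3, G4: (-6)/(2*s^2 + 7*s + 3)
Step 2. parallel reduction of G1, G2, (G3*G4): (-4*s^5 - 28*s^4 - 81*s^3 - 70*s^2 + 165*s - 36)/(8*s^5 + 46*s^4 + 33*s^3 - 102*s^2 + 27)
T(s) is the step-2 result (common factors already cancelled). Leading coefficient of the denominator: 8. Divide through by 8 for the monic polynomial.

Answer: s^5 + 23*s^4/4 + 33*s^3/8 - 51*s^2/4 + 27/8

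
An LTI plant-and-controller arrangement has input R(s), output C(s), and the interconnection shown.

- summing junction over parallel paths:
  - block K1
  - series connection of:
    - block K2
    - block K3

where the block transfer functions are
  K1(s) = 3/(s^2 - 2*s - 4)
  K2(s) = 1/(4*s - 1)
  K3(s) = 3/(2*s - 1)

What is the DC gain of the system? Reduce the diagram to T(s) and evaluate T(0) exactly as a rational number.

1. combine K2, K3 in series = 3/(8*s^2 - 6*s + 1)
2. parallel reduction of K1, (K2*K3) = (27*s^2 - 24*s - 9)/(8*s^4 - 22*s^3 - 19*s^2 + 22*s - 4)
DC gain: substitute s = 0 into T(s) from step 2: T(0) = -9/(-4) = 9/4.

Final answer: 9/4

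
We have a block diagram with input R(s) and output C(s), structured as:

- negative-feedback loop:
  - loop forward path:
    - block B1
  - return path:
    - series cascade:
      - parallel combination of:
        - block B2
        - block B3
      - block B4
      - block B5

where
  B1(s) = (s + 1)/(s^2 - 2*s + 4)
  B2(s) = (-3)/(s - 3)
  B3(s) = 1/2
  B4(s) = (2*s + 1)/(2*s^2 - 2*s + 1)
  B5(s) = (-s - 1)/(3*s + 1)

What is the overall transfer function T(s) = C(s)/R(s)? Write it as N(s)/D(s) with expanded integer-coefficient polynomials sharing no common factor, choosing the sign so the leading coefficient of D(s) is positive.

[1] reduce the parallel group B2, B3, giving (s - 9)/(2*s - 6)
[2] cascade (B2+B3), B4, B5, giving (-2*s^3 + 15*s^2 + 26*s + 9)/(12*s^4 - 44*s^3 + 26*s^2 - 4*s - 6)
[3] apply the feedback formula to B1, ((B2+B3)*B4*B5) - this is the overall T(s), already in the required normalized form

Hence the answer: (12*s^5 - 32*s^4 - 18*s^3 + 22*s^2 - 10*s - 6)/(12*s^6 - 68*s^5 + 160*s^4 - 219*s^3 + 147*s^2 + 31*s - 15)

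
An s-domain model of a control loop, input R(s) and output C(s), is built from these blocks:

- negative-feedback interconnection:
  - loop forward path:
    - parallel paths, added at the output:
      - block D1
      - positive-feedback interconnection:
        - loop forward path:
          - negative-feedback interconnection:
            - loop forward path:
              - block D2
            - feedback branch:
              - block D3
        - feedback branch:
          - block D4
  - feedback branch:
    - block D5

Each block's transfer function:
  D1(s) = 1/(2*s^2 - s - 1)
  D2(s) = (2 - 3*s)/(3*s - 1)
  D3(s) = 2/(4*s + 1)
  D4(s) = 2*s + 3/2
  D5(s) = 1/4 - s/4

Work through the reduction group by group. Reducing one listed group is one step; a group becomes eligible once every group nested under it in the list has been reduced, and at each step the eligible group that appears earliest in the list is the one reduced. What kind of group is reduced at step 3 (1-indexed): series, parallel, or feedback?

Reducing step by step:

(1) collapse the loop (D2 forward, D3 return)
(2) close the feedback loop around [D2/(1+D2*D3)], D4
(3) parallel reduction of D1, [[D2/(1+D2*D3)]/(1-[D2/(1+D2*D3)]*D4)]
(4) apply the feedback formula to (D1+[[D2/(1+D2*D3)]/(1-[D2/(1+D2*D3)]*D4)]), D5
So the answer for step 3 is parallel.

Answer: parallel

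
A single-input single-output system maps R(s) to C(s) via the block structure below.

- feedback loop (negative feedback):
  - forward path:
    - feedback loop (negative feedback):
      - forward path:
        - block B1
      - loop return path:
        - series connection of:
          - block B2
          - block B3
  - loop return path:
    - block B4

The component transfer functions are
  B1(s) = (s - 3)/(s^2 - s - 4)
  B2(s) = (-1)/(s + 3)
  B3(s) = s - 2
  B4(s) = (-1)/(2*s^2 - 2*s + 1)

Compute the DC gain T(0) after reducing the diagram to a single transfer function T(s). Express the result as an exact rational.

Step 1 - reduce the series chain B2, B3, giving (2 - s)/(s + 3)
Step 2 - collapse the loop (B1 forward, (B2*B3) return), giving (s^2 - 9)/(s^3 + s^2 - 2*s - 18)
Step 3 - apply the feedback formula to [B1/(1+B1*(B2*B3))], B4, giving (2*s^4 - 2*s^3 - 17*s^2 + 18*s - 9)/(2*s^5 - 5*s^3 - 32*s^2 + 34*s - 9)
Evaluating the step-3 result (the overall T(s)) at s = 0 gives T(0) = -9/(-9) = 1.

Answer: 1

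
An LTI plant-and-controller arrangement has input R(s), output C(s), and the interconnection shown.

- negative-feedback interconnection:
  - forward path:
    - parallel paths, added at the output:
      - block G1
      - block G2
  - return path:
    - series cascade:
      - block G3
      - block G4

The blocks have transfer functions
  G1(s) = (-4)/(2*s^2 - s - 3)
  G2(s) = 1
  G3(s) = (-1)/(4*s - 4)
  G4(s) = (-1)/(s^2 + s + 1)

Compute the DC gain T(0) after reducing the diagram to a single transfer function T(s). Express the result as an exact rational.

The answer is 28/5.

Reasoning:
Step 1 - parallel reduction of G1, G2 -> (2*s^2 - s - 7)/(2*s^2 - s - 3)
Step 2 - combine G3, G4 in series -> 1/(4*s^3 - 4)
Step 3 - apply the feedback formula to (G1+G2), (G3*G4) -> (8*s^5 - 4*s^4 - 28*s^3 - 8*s^2 + 4*s + 28)/(8*s^5 - 4*s^4 - 12*s^3 - 6*s^2 + 3*s + 5)
Step 3 gives the overall T(s). Then T(0) = 28/5.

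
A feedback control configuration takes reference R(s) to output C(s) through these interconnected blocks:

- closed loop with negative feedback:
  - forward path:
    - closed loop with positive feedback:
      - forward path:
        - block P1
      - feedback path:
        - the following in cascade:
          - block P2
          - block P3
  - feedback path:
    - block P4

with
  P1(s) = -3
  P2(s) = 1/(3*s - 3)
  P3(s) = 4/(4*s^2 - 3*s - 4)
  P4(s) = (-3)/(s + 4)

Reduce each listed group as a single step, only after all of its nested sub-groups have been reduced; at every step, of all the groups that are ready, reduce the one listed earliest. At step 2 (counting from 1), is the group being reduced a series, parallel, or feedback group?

Step 1. multiply P2, P3 (series)
Step 2. collapse the loop (P1 forward, (P2*P3) return)
Step 3. close the feedback loop around [P1/(1-P1*(P2*P3))], P4
Step 2 collapses a feedback group.

Hence the answer: feedback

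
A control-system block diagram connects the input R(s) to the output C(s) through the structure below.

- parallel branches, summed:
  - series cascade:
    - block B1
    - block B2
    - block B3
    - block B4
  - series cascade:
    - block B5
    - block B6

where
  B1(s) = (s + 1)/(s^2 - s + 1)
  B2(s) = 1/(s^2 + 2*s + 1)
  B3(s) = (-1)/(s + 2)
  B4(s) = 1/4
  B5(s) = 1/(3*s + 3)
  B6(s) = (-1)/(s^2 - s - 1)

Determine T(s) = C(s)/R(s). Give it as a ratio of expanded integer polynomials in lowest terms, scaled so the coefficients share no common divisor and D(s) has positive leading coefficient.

First reduce the diagram to T(s).

Step 1 - reduce the series chain B1, B2, B3, B4 gives (-1)/(4*s^4 + 8*s^3 + 4*s + 8)
Step 2 - cascade B5, B6 gives (-1)/(3*s^3 - 6*s - 3)
Step 3 - add (B1*B2*B3*B4), (B5*B6) (parallel); the result is T(s) itself (integer coefficients, no common factor, positive leading denominator coefficient)

Answer: (-4*s^3 - 7*s^2 + 7*s - 5)/(12*s^6 + 12*s^5 - 36*s^4 - 12*s^3 + 12*s^2 - 36*s - 24)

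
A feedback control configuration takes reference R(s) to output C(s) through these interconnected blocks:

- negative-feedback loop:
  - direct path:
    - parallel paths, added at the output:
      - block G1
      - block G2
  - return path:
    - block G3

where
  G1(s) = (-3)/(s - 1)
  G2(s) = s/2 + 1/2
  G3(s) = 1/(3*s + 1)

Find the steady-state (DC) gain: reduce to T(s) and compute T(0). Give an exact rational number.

Answer: 7/9

Working:
Step 1 - sum the parallel branches G1, G2 -> (s^2 - 7)/(2*s - 2)
Step 2 - close the feedback loop around (G1+G2), G3 -> (3*s^3 + s^2 - 21*s - 7)/(7*s^2 - 4*s - 9)
Step 2 gives the overall T(s). Then T(0) = -7/(-9) = 7/9.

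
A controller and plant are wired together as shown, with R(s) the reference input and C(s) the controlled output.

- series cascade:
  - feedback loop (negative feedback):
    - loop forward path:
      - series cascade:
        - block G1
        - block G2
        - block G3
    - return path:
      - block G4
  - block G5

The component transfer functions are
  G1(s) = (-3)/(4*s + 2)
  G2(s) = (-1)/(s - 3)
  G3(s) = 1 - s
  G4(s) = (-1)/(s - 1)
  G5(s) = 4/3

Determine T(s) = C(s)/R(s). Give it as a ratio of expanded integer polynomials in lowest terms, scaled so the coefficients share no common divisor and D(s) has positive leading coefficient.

(1) multiply G1, G2, G3 (series): (3 - 3*s)/(4*s^2 - 10*s - 6)
(2) close the feedback loop around (G1*G2*G3), G4: (3 - 3*s)/(4*s^2 - 10*s - 3)
(3) reduce the series chain [(G1*G2*G3)/(1+(G1*G2*G3)*G4)], G5, which is the overall transfer function T(s) = C(s)/R(s) in lowest terms

Hence the answer: (4 - 4*s)/(4*s^2 - 10*s - 3)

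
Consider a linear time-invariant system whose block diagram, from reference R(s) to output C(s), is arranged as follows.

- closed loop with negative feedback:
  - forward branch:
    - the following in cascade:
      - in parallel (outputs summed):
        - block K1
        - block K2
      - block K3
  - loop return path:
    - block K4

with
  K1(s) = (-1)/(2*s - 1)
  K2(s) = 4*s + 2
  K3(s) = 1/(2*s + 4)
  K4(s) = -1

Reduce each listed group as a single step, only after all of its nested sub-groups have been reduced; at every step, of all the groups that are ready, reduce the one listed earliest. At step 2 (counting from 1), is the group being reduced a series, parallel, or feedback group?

Step 1 - parallel reduction of K1, K2
Step 2 - series reduction of (K1+K2), K3
Step 3 - feedback reduction of ((K1+K2)*K3), K4
At step 2 the group reduced is series.

Hence the answer: series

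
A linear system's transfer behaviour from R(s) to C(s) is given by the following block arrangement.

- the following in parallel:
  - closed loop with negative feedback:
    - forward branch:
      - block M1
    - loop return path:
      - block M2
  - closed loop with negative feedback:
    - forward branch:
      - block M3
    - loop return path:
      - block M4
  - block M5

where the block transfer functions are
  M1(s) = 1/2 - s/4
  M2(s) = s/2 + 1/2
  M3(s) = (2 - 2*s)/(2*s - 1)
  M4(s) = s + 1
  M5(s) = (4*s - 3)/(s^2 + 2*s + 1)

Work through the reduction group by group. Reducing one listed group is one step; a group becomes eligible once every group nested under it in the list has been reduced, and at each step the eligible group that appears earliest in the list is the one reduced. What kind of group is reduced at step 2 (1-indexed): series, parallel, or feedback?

[1] apply the feedback formula to M1, M2
[2] feedback reduction of M3, M4
[3] combine [M1/(1+M1*M2)], [M3/(1+M3*M4)], M5 in parallel
The group at step 2 is a feedback group.

Answer: feedback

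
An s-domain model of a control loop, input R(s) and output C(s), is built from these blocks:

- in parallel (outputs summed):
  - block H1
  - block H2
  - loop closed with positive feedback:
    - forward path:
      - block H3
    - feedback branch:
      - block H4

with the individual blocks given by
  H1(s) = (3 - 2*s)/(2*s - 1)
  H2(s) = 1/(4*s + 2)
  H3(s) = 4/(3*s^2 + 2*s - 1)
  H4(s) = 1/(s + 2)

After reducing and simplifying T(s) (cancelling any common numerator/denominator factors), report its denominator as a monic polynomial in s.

First reduce the diagram to T(s).

[1] feedback reduction of H3, H4, giving (4*s + 8)/(3*s^3 + 8*s^2 + 3*s - 6)
[2] sum the parallel branches H1, H2, [H3/(1-H3*H4)], giving (-24*s^5 - 34*s^4 + 103*s^3 + 182*s^2 - 53*s - 46)/(24*s^5 + 64*s^4 + 18*s^3 - 64*s^2 - 6*s + 12)
That last expression is T(s), already simplified. Scaling its denominator by 1/24 (the reciprocal of the leading coefficient) yields the monic denominator.

Answer: s^5 + 8*s^4/3 + 3*s^3/4 - 8*s^2/3 - s/4 + 1/2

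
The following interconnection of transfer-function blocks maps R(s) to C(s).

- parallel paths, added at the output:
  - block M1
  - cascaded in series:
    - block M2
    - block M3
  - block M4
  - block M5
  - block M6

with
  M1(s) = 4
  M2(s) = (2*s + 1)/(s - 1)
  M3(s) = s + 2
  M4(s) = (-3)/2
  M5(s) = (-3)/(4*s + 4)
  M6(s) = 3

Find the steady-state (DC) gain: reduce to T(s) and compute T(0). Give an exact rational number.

1. combine M2, M3 in series; result (2*s^2 + 5*s + 2)/(s - 1)
2. combine M1, (M2*M3), M4, M5, M6 in parallel; result (8*s^3 + 50*s^2 + 25*s - 11)/(4*s^2 - 4)
DC gain: substitute s = 0 into T(s) from step 2: T(0) = -11/(-4) = 11/4.

Therefore the answer is 11/4.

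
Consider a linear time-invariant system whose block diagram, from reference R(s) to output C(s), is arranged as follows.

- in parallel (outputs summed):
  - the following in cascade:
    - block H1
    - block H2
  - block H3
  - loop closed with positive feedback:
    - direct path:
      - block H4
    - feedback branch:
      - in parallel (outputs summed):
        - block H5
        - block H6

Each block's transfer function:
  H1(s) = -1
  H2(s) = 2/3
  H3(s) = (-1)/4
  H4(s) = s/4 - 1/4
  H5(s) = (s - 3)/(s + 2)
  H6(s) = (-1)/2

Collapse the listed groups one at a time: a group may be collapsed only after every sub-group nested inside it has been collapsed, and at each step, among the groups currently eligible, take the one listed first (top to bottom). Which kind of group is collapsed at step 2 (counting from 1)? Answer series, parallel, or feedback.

The answer is parallel.

Reasoning:
[1] combine H1, H2 in series
[2] parallel reduction of H5, H6
[3] collapse the loop (H4 forward, (H5+H6) return)
[4] add (H1*H2), H3, [H4/(1-H4*(H5+H6))] (parallel)
At step 2 the group reduced is parallel.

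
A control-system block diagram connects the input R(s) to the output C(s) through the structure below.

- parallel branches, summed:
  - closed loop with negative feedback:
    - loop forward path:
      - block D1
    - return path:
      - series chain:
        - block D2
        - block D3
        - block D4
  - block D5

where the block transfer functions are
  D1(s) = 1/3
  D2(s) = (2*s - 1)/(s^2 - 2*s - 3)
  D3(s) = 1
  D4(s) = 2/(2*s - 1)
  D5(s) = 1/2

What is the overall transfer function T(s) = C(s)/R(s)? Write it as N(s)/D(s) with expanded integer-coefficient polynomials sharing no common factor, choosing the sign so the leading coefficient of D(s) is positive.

Step 1 - multiply D2, D3, D4 (series) = 2/(s^2 - 2*s - 3)
Step 2 - close the feedback loop around D1, (D2*D3*D4) = (s^2 - 2*s - 3)/(3*s^2 - 6*s - 7)
Step 3 - parallel reduction of [D1/(1+D1*(D2*D3*D4))], D5: this yields T(s), and no further normalization is needed

Final answer: (5*s^2 - 10*s - 13)/(6*s^2 - 12*s - 14)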